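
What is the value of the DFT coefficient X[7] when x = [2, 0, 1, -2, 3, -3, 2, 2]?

X[7] = Σ(n=0 to 7) x[n] · ω_8^(7n) where ω_8 = e^(-2πi/8)
= (2)·ω_8^0 + (0)·ω_8^7 + (1)·ω_8^14 + (-2)·ω_8^21 + (3)·ω_8^28 + (-3)·ω_8^35 + (2)·ω_8^42 + (2)·ω_8^49

X[7] = 3.9497-1.7071i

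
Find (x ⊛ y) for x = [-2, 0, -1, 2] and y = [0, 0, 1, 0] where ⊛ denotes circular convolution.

(x ⊛ y)[n] = Σ(m=0 to 3) x[m] · y[(n-m) mod 4]

Computing each output sample:
(x ⊛ y)[0] = -1
(x ⊛ y)[1] = 2
(x ⊛ y)[2] = -2
(x ⊛ y)[3] = 0

x ⊛ y = [-1, 2, -2, 0]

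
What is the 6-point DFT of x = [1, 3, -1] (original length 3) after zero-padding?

Original 3-point DFT: [3, -3.4641i, 3.4641i]
Zero-padded 6-point DFT provides frequency interpolation.

DFT_6([x, 0, ...]) = [3, 3.0000-1.7321i, -3.4641i, -3, 3.4641i, 3.0000+1.7321i]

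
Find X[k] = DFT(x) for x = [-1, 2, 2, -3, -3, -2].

X[k] = Σ(n=0 to 5) x[n] · ω_6^(nk)
where ω_6 = e^(-2πi/6)

Computing each X[k]:
X[0] = -5
X[1] = 2.5000-7.7942i
X[2] = -3.5000+0.8660i
X[3] = 1
X[4] = -3.5000-0.8660i
X[5] = 2.5000+7.7942i

X = [-5, 2.5000-7.7942i, -3.5000+0.8660i, 1, -3.5000-0.8660i, 2.5000+7.7942i]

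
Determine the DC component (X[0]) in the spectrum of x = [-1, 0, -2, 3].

X[0] = Σ(n=0 to 3) x[n] · ω_4^0 = Σ x[n]
= (-1) + (0) + (-2) + (3)

X[0] = 0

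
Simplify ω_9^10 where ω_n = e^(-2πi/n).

Since ω_9^9 = 1, powers reduce modulo 9.
10 mod 9 = 1
So ω_9^10 = ω_9^1 = e^(-2πi·1/9)

ω_9^10 = ω_9^1 = 0.7660-0.6428i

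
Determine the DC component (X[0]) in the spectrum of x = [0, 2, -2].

X[0] = Σ(n=0 to 2) x[n] · ω_3^0 = Σ x[n]
= (0) + (2) + (-2)

X[0] = 0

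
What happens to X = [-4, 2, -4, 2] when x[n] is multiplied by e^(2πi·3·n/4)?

Modulation property: DFT(ω_4^(-3n)·x[n]) = X[(k-3) mod 4], so circularly shift X by 3 positions.

X[k-3] = [2, -4, 2, -4]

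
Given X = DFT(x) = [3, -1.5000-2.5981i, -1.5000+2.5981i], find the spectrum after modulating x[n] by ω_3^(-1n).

Modulation property: DFT(ω_3^(-1n)·x[n]) = X[(k-1) mod 3], so circularly shift X by 1 positions.

X[k-1] = [-1.5000+2.5981i, 3, -1.5000-2.5981i]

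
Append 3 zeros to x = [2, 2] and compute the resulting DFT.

Original 2-point DFT: [4, 0]
Zero-padded 5-point DFT provides frequency interpolation.

DFT_5([x, 0, ...]) = [4, 2.6180-1.9021i, 0.3820-1.1756i, 0.3820+1.1756i, 2.6180+1.9021i]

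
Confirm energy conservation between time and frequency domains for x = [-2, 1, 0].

Time domain:
Σ|x[n]|² = |-2|² + |1|² + |0|² = 5.0000

Frequency domain:
(1/3)Σ|X[k]|² = (1/3)(|-1|² + |-2.5000-0.8660i|² + |-2.5000+0.8660i|²) = (1/3)·15.0000 = 5.0000

Both sides agree, confirming Parseval's theorem.

Σ|x[n]|² = (1/N)Σ|X[k]|² = 5.0000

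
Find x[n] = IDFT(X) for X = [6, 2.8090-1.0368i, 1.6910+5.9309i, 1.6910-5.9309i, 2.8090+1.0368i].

x[n] = (1/5) Σ(k=0 to 4) X[k] · e^(2πikn/5)

Computing each x[n]:
x[0] = 3
x[1] = 0
x[2] = 3
x[3] = -2
x[4] = 2

x = [3, 0, 3, -2, 2]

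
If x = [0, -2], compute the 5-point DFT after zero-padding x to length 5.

Original 2-point DFT: [-2, 2]
Zero-padded 5-point DFT provides frequency interpolation.

DFT_5([x, 0, ...]) = [-2, -0.6180+1.9021i, 1.6180+1.1756i, 1.6180-1.1756i, -0.6180-1.9021i]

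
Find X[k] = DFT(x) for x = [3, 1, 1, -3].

X[k] = Σ(n=0 to 3) x[n] · ω_4^(nk)
where ω_4 = e^(-2πi/4)

Computing each X[k]:
X[0] = 2
X[1] = 2-4i
X[2] = 6
X[3] = 2+4i

X = [2, 2-4i, 6, 2+4i]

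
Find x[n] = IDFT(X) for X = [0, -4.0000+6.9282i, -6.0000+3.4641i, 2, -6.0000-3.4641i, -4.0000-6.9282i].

x[n] = (1/6) Σ(k=0 to 5) X[k] · e^(2πikn/6)

Computing each x[n]:
x[0] = -3
x[1] = -3
x[2] = 1
x[3] = -1
x[4] = 3
x[5] = 3

x = [-3, -3, 1, -1, 3, 3]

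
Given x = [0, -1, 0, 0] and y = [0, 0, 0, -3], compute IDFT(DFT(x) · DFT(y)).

(x ⊛ y)[n] = Σ(m=0 to 3) x[m] · y[(n-m) mod 4]

Computing each output sample:
(x ⊛ y)[0] = 3
(x ⊛ y)[1] = 0
(x ⊛ y)[2] = 0
(x ⊛ y)[3] = 0

x ⊛ y = [3, 0, 0, 0]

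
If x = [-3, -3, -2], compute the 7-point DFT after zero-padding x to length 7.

Original 3-point DFT: [-8, -0.5000+0.8660i, -0.5000-0.8660i]
Zero-padded 7-point DFT provides frequency interpolation.

DFT_7([x, 0, ...]) = [-8, -4.4254+4.2954i, -0.5305+2.0570i, -1.5441-0.2620i, -1.5441+0.2620i, -0.5305-2.0570i, -4.4254-4.2954i]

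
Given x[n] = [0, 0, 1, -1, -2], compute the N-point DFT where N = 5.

X[k] = Σ(n=0 to 4) x[n] · ω_5^(nk)
where ω_5 = e^(-2πi/5)

Computing each X[k]:
X[0] = -2
X[1] = -0.6180-3.0777i
X[2] = 1.6180+0.7265i
X[3] = 1.6180-0.7265i
X[4] = -0.6180+3.0777i

X = [-2, -0.6180-3.0777i, 1.6180+0.7265i, 1.6180-0.7265i, -0.6180+3.0777i]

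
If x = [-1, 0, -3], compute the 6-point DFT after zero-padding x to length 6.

Original 3-point DFT: [-4, 0.5000-2.5981i, 0.5000+2.5981i]
Zero-padded 6-point DFT provides frequency interpolation.

DFT_6([x, 0, ...]) = [-4, 0.5000+2.5981i, 0.5000-2.5981i, -4, 0.5000+2.5981i, 0.5000-2.5981i]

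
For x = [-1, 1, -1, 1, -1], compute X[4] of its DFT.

X[4] = Σ(n=0 to 4) x[n] · ω_5^(4n) where ω_5 = e^(-2πi/5)
= (-1)·ω_5^0 + (1)·ω_5^4 + (-1)·ω_5^8 + (1)·ω_5^12 + (-1)·ω_5^16

X[4] = -1.0000+0.7265i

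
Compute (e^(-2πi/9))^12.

Since ω_9^9 = 1, powers reduce modulo 9.
12 mod 9 = 3
So ω_9^12 = ω_9^3 = e^(-2πi·3/9)

ω_9^12 = ω_9^3 = -0.5000-0.8660i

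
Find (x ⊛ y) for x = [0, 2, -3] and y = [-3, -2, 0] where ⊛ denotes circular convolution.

(x ⊛ y)[n] = Σ(m=0 to 2) x[m] · y[(n-m) mod 3]

Computing each output sample:
(x ⊛ y)[0] = 6
(x ⊛ y)[1] = -6
(x ⊛ y)[2] = 5

x ⊛ y = [6, -6, 5]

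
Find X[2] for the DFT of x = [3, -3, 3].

X[2] = Σ(n=0 to 2) x[n] · ω_3^(2n) where ω_3 = e^(-2πi/3)
= (3)·ω_3^0 + (-3)·ω_3^2 + (3)·ω_3^4

X[2] = 3.0000-5.1962i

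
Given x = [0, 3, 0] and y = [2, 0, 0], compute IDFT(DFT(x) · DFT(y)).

(x ⊛ y)[n] = Σ(m=0 to 2) x[m] · y[(n-m) mod 3]

Computing each output sample:
(x ⊛ y)[0] = 0
(x ⊛ y)[1] = 6
(x ⊛ y)[2] = 0

x ⊛ y = [0, 6, 0]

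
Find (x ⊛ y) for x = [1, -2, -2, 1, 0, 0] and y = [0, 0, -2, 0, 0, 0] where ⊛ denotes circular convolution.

(x ⊛ y)[n] = Σ(m=0 to 5) x[m] · y[(n-m) mod 6]

Computing each output sample:
(x ⊛ y)[0] = 0
(x ⊛ y)[1] = 0
(x ⊛ y)[2] = -2
(x ⊛ y)[3] = 4
(x ⊛ y)[4] = 4
(x ⊛ y)[5] = -2

x ⊛ y = [0, 0, -2, 4, 4, -2]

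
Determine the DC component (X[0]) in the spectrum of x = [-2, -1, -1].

X[0] = Σ(n=0 to 2) x[n] · ω_3^0 = Σ x[n]
= (-2) + (-1) + (-1)

X[0] = -4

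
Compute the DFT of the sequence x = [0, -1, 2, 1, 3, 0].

X[k] = Σ(n=0 to 5) x[n] · ω_6^(nk)
where ω_6 = e^(-2πi/6)

Computing each X[k]:
X[0] = 5
X[1] = -4.0000+1.7321i
X[2] = -1
X[3] = 5
X[4] = -1
X[5] = -4.0000-1.7321i

X = [5, -4.0000+1.7321i, -1, 5, -1, -4.0000-1.7321i]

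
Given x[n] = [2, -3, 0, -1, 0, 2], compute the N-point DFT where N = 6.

X[k] = Σ(n=0 to 5) x[n] · ω_6^(nk)
where ω_6 = e^(-2πi/6)

Computing each X[k]:
X[0] = 0
X[1] = 2.5000+4.3301i
X[2] = 1.5000+4.3301i
X[3] = 4
X[4] = 1.5000-4.3301i
X[5] = 2.5000-4.3301i

X = [0, 2.5000+4.3301i, 1.5000+4.3301i, 4, 1.5000-4.3301i, 2.5000-4.3301i]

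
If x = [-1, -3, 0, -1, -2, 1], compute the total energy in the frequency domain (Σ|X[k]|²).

Parseval: Σ|x[n]|² = (1/N)Σ|X[k]|², so Σ|X[k]|² = N·Σ|x[n]|² = 6·16.0000

Σ|X[k]|² = N·Σ|x[n]|² = 6·16.0000 = 96.0000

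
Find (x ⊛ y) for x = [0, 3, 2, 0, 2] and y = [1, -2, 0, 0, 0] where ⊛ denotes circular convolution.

(x ⊛ y)[n] = Σ(m=0 to 4) x[m] · y[(n-m) mod 5]

Computing each output sample:
(x ⊛ y)[0] = -4
(x ⊛ y)[1] = 3
(x ⊛ y)[2] = -4
(x ⊛ y)[3] = -4
(x ⊛ y)[4] = 2

x ⊛ y = [-4, 3, -4, -4, 2]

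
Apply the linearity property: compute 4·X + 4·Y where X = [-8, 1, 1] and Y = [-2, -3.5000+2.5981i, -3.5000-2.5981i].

By linearity: DFT(4x + 4y) = 4·DFT(x) + 4·DFT(y)
= 4·[-8, 1, 1] + 4·[-2, -3.5000+2.5981i, -3.5000-2.5981i]

Computing element-wise:
Z[0] = 4·(-8) + 4·(-2) = -40
Z[1] = 4·(1) + 4·(-3.5000+2.5981i) = -10.0000+10.3924i
Z[2] = 4·(1) + 4·(-3.5000-2.5981i) = -10.0000-10.3924i

DFT(4x + 4y) = 4·X + 4·Y = [-40, -10.0000+10.3924i, -10.0000-10.3924i]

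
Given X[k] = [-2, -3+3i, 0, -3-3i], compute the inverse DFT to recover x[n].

x[n] = (1/4) Σ(k=0 to 3) X[k] · e^(2πikn/4)

Computing each x[n]:
x[0] = -2
x[1] = -2
x[2] = 1
x[3] = 1

x = [-2, -2, 1, 1]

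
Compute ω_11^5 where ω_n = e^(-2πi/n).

ω_11^5 = e^(-2πi·5/11)
= cos(-2π·5/11) + i·sin(-2π·5/11)
= cos(-10π/11) + i·sin(-10π/11)

ω_11^5 = cos(-10π/11) + i·sin(-10π/11) = -0.9595-0.2817i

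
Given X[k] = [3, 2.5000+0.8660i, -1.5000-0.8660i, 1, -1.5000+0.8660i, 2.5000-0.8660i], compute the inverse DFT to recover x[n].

x[n] = (1/6) Σ(k=0 to 5) X[k] · e^(2πikn/6)

Computing each x[n]:
x[0] = 1
x[1] = 1
x[2] = 0
x[3] = -1
x[4] = 1
x[5] = 1

x = [1, 1, 0, -1, 1, 1]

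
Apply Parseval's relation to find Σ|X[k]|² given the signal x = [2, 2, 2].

Parseval: Σ|x[n]|² = (1/N)Σ|X[k]|², so Σ|X[k]|² = N·Σ|x[n]|² = 3·12.0000

Σ|X[k]|² = N·Σ|x[n]|² = 3·12.0000 = 36.0000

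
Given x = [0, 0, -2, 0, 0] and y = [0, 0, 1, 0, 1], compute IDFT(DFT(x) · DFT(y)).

(x ⊛ y)[n] = Σ(m=0 to 4) x[m] · y[(n-m) mod 5]

Computing each output sample:
(x ⊛ y)[0] = 0
(x ⊛ y)[1] = -2
(x ⊛ y)[2] = 0
(x ⊛ y)[3] = 0
(x ⊛ y)[4] = -2

x ⊛ y = [0, -2, 0, 0, -2]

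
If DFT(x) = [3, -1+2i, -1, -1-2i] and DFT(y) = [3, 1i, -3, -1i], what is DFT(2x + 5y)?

By linearity: DFT(2x + 5y) = 2·DFT(x) + 5·DFT(y)
= 2·[3, -1+2i, -1, -1-2i] + 5·[3, 1i, -3, -1i]

Computing element-wise:
Z[0] = 2·(3) + 5·(3) = 21
Z[1] = 2·(-1+2i) + 5·(1i) = -2+9i
Z[2] = 2·(-1) + 5·(-3) = -17
Z[3] = 2·(-1-2i) + 5·(-1i) = -2-9i

DFT(2x + 5y) = 2·X + 5·Y = [21, -2+9i, -17, -2-9i]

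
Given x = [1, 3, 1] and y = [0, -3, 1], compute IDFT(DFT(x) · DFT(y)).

(x ⊛ y)[n] = Σ(m=0 to 2) x[m] · y[(n-m) mod 3]

Computing each output sample:
(x ⊛ y)[0] = 0
(x ⊛ y)[1] = -2
(x ⊛ y)[2] = -8

x ⊛ y = [0, -2, -8]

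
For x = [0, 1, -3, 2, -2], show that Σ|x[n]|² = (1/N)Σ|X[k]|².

Time domain:
Σ|x[n]|² = |0|² + |1|² + |-3|² + |2|² + |-2|² = 18.0000

Frequency domain:
(1/5)Σ|X[k]|² = (1/5)(|-2|² + |0.5000+0.0858i|² + |0.5000-6.5186i|² + |0.5000+6.5186i|² + |0.5000-0.0858i|²) = (1/5)·90.0000 = 18.0000

Both sides agree, confirming Parseval's theorem.

Σ|x[n]|² = (1/N)Σ|X[k]|² = 18.0000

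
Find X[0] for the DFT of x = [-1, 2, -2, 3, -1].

X[0] = Σ(n=0 to 4) x[n] · ω_5^0 = Σ x[n]
= (-1) + (2) + (-2) + (3) + (-1)

X[0] = 1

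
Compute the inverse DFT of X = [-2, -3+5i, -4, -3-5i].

x[n] = (1/4) Σ(k=0 to 3) X[k] · e^(2πikn/4)

Computing each x[n]:
x[0] = -3
x[1] = -2
x[2] = 0
x[3] = 3

x = [-3, -2, 0, 3]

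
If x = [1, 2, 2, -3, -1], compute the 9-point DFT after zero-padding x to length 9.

Original 5-point DFT: [1, 2.1180-5.7921i, -0.1180+2.9919i, -0.1180-2.9919i, 2.1180+5.7921i]
Zero-padded 9-point DFT provides frequency interpolation.

DFT_9([x, 0, ...]) = [1, 5.3191-0.3151i, 0.2019-5.8945i, -3.5000+0.8660i, 1.9791+2.2148i, 1.9791-2.2148i, -3.5000-0.8660i, 0.2019+5.8945i, 5.3191+0.3151i]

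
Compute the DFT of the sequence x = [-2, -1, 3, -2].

X[k] = Σ(n=0 to 3) x[n] · ω_4^(nk)
where ω_4 = e^(-2πi/4)

Computing each X[k]:
X[0] = -2
X[1] = -5-1i
X[2] = 4
X[3] = -5+1i

X = [-2, -5-1i, 4, -5+1i]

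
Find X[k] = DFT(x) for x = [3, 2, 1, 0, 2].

X[k] = Σ(n=0 to 4) x[n] · ω_5^(nk)
where ω_5 = e^(-2πi/5)

Computing each X[k]:
X[0] = 8
X[1] = 3.4271-0.5878i
X[2] = 0.0729+0.9511i
X[3] = 0.0729-0.9511i
X[4] = 3.4271+0.5878i

X = [8, 3.4271-0.5878i, 0.0729+0.9511i, 0.0729-0.9511i, 3.4271+0.5878i]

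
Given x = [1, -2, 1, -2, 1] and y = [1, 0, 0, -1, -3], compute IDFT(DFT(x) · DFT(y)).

(x ⊛ y)[n] = Σ(m=0 to 4) x[m] · y[(n-m) mod 5]

Computing each output sample:
(x ⊛ y)[0] = 6
(x ⊛ y)[1] = -3
(x ⊛ y)[2] = 6
(x ⊛ y)[3] = -6
(x ⊛ y)[4] = 0

x ⊛ y = [6, -3, 6, -6, 0]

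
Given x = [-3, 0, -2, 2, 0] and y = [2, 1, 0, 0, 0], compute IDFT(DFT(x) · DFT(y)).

(x ⊛ y)[n] = Σ(m=0 to 4) x[m] · y[(n-m) mod 5]

Computing each output sample:
(x ⊛ y)[0] = -6
(x ⊛ y)[1] = -3
(x ⊛ y)[2] = -4
(x ⊛ y)[3] = 2
(x ⊛ y)[4] = 2

x ⊛ y = [-6, -3, -4, 2, 2]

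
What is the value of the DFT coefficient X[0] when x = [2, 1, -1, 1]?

X[0] = Σ(n=0 to 3) x[n] · ω_4^0 = Σ x[n]
= (2) + (1) + (-1) + (1)

X[0] = 3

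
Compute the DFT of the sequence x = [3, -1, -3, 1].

X[k] = Σ(n=0 to 3) x[n] · ω_4^(nk)
where ω_4 = e^(-2πi/4)

Computing each X[k]:
X[0] = 0
X[1] = 6+2i
X[2] = 0
X[3] = 6-2i

X = [0, 6+2i, 0, 6-2i]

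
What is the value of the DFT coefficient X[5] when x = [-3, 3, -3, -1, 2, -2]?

X[5] = Σ(n=0 to 5) x[n] · ω_6^(5n) where ω_6 = e^(-2πi/6)
= (-3)·ω_6^0 + (3)·ω_6^5 + (-3)·ω_6^10 + (-1)·ω_6^15 + (2)·ω_6^20 + (-2)·ω_6^25

X[5] = -1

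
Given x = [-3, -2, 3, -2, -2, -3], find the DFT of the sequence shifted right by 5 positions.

Time shift by 5: X_shifted[k] = ω_6^(5k) · X[k]
Shifted x = [-2, 3, -2, -2, -3, -3]

DFT(x[n-5]) = [-9, 2.5000-6.0622i, -1.5000-4.3301i, -5, -1.5000+4.3301i, 2.5000+6.0622i]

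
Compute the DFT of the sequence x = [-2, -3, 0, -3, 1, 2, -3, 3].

X[k] = Σ(n=0 to 7) x[n] · ω_8^(nk)
where ω_8 = e^(-2πi/8)

Computing each X[k]:
X[0] = -5
X[1] = -2.2929+4.7782i
X[2] = 2+1i
X[3] = -3.7071+10.7782i
X[4] = -3
X[5] = -3.7071-10.7782i
X[6] = 2-1i
X[7] = -2.2929-4.7782i

X = [-5, -2.2929+4.7782i, 2+1i, -3.7071+10.7782i, -3, -3.7071-10.7782i, 2-1i, -2.2929-4.7782i]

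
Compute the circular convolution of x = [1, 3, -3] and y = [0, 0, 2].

(x ⊛ y)[n] = Σ(m=0 to 2) x[m] · y[(n-m) mod 3]

Computing each output sample:
(x ⊛ y)[0] = 6
(x ⊛ y)[1] = -6
(x ⊛ y)[2] = 2

x ⊛ y = [6, -6, 2]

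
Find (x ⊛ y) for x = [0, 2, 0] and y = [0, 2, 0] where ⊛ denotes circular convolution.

(x ⊛ y)[n] = Σ(m=0 to 2) x[m] · y[(n-m) mod 3]

Computing each output sample:
(x ⊛ y)[0] = 0
(x ⊛ y)[1] = 0
(x ⊛ y)[2] = 4

x ⊛ y = [0, 0, 4]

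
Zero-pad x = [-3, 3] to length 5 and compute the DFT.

Original 2-point DFT: [0, -6]
Zero-padded 5-point DFT provides frequency interpolation.

DFT_5([x, 0, ...]) = [0, -2.0729-2.8532i, -5.4271-1.7634i, -5.4271+1.7634i, -2.0729+2.8532i]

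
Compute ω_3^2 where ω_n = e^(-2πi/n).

ω_3^2 = e^(-2πi·2/3)
= cos(-2π·2/3) + i·sin(-2π·2/3)
= cos(-4π/3) + i·sin(-4π/3)

ω_3^2 = cos(-4π/3) + i·sin(-4π/3) = -0.5000+0.8660i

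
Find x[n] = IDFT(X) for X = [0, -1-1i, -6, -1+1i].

x[n] = (1/4) Σ(k=0 to 3) X[k] · e^(2πikn/4)

Computing each x[n]:
x[0] = -2
x[1] = 2
x[2] = -1
x[3] = 1

x = [-2, 2, -1, 1]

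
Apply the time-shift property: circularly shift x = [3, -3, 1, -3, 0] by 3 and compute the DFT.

Time shift by 3: X_shifted[k] = ω_5^(3k) · X[k]
Shifted x = [1, -3, 0, 3, -3]

DFT(x[n-3]) = [-2, -3.2812+1.7634i, 6.7812-2.8532i, 6.7812+2.8532i, -3.2812-1.7634i]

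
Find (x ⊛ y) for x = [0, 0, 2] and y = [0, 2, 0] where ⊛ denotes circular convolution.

(x ⊛ y)[n] = Σ(m=0 to 2) x[m] · y[(n-m) mod 3]

Computing each output sample:
(x ⊛ y)[0] = 4
(x ⊛ y)[1] = 0
(x ⊛ y)[2] = 0

x ⊛ y = [4, 0, 0]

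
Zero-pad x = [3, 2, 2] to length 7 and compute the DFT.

Original 3-point DFT: [7, 1, 1]
Zero-padded 7-point DFT provides frequency interpolation.

DFT_7([x, 0, ...]) = [7, 3.8019-3.5135i, 0.7530-1.0821i, 2.4450+0.6959i, 2.4450-0.6959i, 0.7530+1.0821i, 3.8019+3.5135i]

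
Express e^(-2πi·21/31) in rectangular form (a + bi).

ω_31^21 = e^(-2πi·21/31)
= cos(-2π·21/31) + i·sin(-2π·21/31)
= cos(-42π/31) + i·sin(-42π/31)

ω_31^21 = cos(-42π/31) + i·sin(-42π/31) = -0.4404+0.8978i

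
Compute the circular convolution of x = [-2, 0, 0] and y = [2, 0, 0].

(x ⊛ y)[n] = Σ(m=0 to 2) x[m] · y[(n-m) mod 3]

Computing each output sample:
(x ⊛ y)[0] = -4
(x ⊛ y)[1] = 0
(x ⊛ y)[2] = 0

x ⊛ y = [-4, 0, 0]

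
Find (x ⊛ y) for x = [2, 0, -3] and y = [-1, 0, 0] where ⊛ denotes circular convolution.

(x ⊛ y)[n] = Σ(m=0 to 2) x[m] · y[(n-m) mod 3]

Computing each output sample:
(x ⊛ y)[0] = -2
(x ⊛ y)[1] = 0
(x ⊛ y)[2] = 3

x ⊛ y = [-2, 0, 3]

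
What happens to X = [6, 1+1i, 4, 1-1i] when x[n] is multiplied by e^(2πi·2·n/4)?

Modulation property: DFT(ω_4^(-2n)·x[n]) = X[(k-2) mod 4], so circularly shift X by 2 positions.

X[k-2] = [4, 1-1i, 6, 1+1i]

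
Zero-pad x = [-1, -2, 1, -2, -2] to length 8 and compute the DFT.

Original 5-point DFT: [-6, -1.4271-1.7634i, 1.9271+2.8532i, 1.9271-2.8532i, -1.4271+1.7634i]
Zero-padded 8-point DFT provides frequency interpolation.

DFT_8([x, 0, ...]) = [-6, 1.0000+1.8284i, -4, 1.0000+3.8284i, 2, 1.0000-3.8284i, -4, 1.0000-1.8284i]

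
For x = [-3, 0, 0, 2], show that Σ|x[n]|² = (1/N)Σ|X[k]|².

Time domain:
Σ|x[n]|² = |-3|² + |0|² + |0|² + |2|² = 13.0000

Frequency domain:
(1/4)Σ|X[k]|² = (1/4)(|-1|² + |-3+2i|² + |-5|² + |-3-2i|²) = (1/4)·52.0000 = 13.0000

Both sides agree, confirming Parseval's theorem.

Σ|x[n]|² = (1/N)Σ|X[k]|² = 13.0000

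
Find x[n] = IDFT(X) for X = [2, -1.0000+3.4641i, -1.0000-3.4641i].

x[n] = (1/3) Σ(k=0 to 2) X[k] · e^(2πikn/3)

Computing each x[n]:
x[0] = 0
x[1] = -1
x[2] = 3

x = [0, -1, 3]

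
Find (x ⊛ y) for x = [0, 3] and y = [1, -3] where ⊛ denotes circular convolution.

(x ⊛ y)[n] = Σ(m=0 to 1) x[m] · y[(n-m) mod 2]

Computing each output sample:
(x ⊛ y)[0] = -9
(x ⊛ y)[1] = 3

x ⊛ y = [-9, 3]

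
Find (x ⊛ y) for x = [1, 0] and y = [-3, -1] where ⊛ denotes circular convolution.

(x ⊛ y)[n] = Σ(m=0 to 1) x[m] · y[(n-m) mod 2]

Computing each output sample:
(x ⊛ y)[0] = -3
(x ⊛ y)[1] = -1

x ⊛ y = [-3, -1]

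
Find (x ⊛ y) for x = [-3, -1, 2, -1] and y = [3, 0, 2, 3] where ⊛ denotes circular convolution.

(x ⊛ y)[n] = Σ(m=0 to 3) x[m] · y[(n-m) mod 4]

Computing each output sample:
(x ⊛ y)[0] = -8
(x ⊛ y)[1] = 1
(x ⊛ y)[2] = -3
(x ⊛ y)[3] = -14

x ⊛ y = [-8, 1, -3, -14]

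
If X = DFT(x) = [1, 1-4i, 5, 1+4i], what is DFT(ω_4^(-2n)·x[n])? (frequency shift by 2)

Modulation property: DFT(ω_4^(-2n)·x[n]) = X[(k-2) mod 4], so circularly shift X by 2 positions.

X[k-2] = [5, 1+4i, 1, 1-4i]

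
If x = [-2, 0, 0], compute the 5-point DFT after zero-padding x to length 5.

Original 3-point DFT: [-2, -2, -2]
Zero-padded 5-point DFT provides frequency interpolation.

DFT_5([x, 0, ...]) = [-2, -2, -2, -2, -2]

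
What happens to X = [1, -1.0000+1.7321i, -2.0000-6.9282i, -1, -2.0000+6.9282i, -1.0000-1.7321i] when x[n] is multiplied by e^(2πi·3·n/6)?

Modulation property: DFT(ω_6^(-3n)·x[n]) = X[(k-3) mod 6], so circularly shift X by 3 positions.

X[k-3] = [-1, -2.0000+6.9282i, -1.0000-1.7321i, 1, -1.0000+1.7321i, -2.0000-6.9282i]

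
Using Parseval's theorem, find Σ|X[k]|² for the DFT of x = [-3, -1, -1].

Parseval: Σ|x[n]|² = (1/N)Σ|X[k]|², so Σ|X[k]|² = N·Σ|x[n]|² = 3·11.0000

Σ|X[k]|² = N·Σ|x[n]|² = 3·11.0000 = 33.0000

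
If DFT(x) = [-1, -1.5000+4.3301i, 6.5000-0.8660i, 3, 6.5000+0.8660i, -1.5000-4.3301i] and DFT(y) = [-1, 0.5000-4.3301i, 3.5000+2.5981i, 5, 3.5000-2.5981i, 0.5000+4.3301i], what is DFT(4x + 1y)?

By linearity: DFT(4x + 1y) = 4·DFT(x) + 1·DFT(y)
= 4·[-1, -1.5000+4.3301i, 6.5000-0.8660i, 3, 6.5000+0.8660i, -1.5000-4.3301i] + 1·[-1, 0.5000-4.3301i, 3.5000+2.5981i, 5, 3.5000-2.5981i, 0.5000+4.3301i]

Computing element-wise:
Z[0] = 4·(-1) + 1·(-1) = -5
Z[1] = 4·(-1.5000+4.3301i) + 1·(0.5000-4.3301i) = -5.5000+12.9903i
Z[2] = 4·(6.5000-0.8660i) + 1·(3.5000+2.5981i) = 29.5000-0.8659i
Z[3] = 4·(3) + 1·(5) = 17
Z[4] = 4·(6.5000+0.8660i) + 1·(3.5000-2.5981i) = 29.5000+0.8659i
Z[5] = 4·(-1.5000-4.3301i) + 1·(0.5000+4.3301i) = -5.5000-12.9903i

DFT(4x + 1y) = 4·X + 1·Y = [-5, -5.5000+12.9903i, 29.5000-0.8659i, 17, 29.5000+0.8659i, -5.5000-12.9903i]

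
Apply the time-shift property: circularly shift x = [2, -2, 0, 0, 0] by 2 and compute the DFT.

Time shift by 2: X_shifted[k] = ω_5^(2k) · X[k]
Shifted x = [0, 0, 2, -2, 0]

DFT(x[n-2]) = [0, -2.3511i, 3.8042i, -3.8042i, 2.3511i]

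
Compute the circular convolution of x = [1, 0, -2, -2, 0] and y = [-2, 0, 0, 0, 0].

(x ⊛ y)[n] = Σ(m=0 to 4) x[m] · y[(n-m) mod 5]

Computing each output sample:
(x ⊛ y)[0] = -2
(x ⊛ y)[1] = 0
(x ⊛ y)[2] = 4
(x ⊛ y)[3] = 4
(x ⊛ y)[4] = 0

x ⊛ y = [-2, 0, 4, 4, 0]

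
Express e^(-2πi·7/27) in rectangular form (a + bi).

ω_27^7 = e^(-2πi·7/27)
= cos(-2π·7/27) + i·sin(-2π·7/27)
= cos(-14π/27) + i·sin(-14π/27)

ω_27^7 = cos(-14π/27) + i·sin(-14π/27) = -0.0581-0.9983i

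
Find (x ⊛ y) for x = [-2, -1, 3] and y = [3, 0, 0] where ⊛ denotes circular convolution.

(x ⊛ y)[n] = Σ(m=0 to 2) x[m] · y[(n-m) mod 3]

Computing each output sample:
(x ⊛ y)[0] = -6
(x ⊛ y)[1] = -3
(x ⊛ y)[2] = 9

x ⊛ y = [-6, -3, 9]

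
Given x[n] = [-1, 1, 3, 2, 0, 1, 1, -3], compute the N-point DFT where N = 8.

X[k] = Σ(n=0 to 7) x[n] · ω_8^(nk)
where ω_8 = e^(-2πi/8)

Computing each X[k]:
X[0] = 4
X[1] = -4.5355-5.5355i
X[2] = -5-3i
X[3] = 2.5355-1.5355i
X[4] = 2
X[5] = 2.5355+1.5355i
X[6] = -5+3i
X[7] = -4.5355+5.5355i

X = [4, -4.5355-5.5355i, -5-3i, 2.5355-1.5355i, 2, 2.5355+1.5355i, -5+3i, -4.5355+5.5355i]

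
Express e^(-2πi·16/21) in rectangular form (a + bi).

ω_21^16 = e^(-2πi·16/21)
= cos(-2π·16/21) + i·sin(-2π·16/21)
= cos(-32π/21) + i·sin(-32π/21)

ω_21^16 = cos(-32π/21) + i·sin(-32π/21) = 0.0747+0.9972i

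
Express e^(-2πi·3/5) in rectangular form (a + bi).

ω_5^3 = e^(-2πi·3/5)
= cos(-2π·3/5) + i·sin(-2π·3/5)
= cos(-6π/5) + i·sin(-6π/5)

ω_5^3 = cos(-6π/5) + i·sin(-6π/5) = -0.8090+0.5878i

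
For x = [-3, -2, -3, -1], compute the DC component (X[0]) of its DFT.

X[0] = Σ(n=0 to 3) x[n] · ω_4^0 = Σ x[n]
= (-3) + (-2) + (-3) + (-1)

X[0] = -9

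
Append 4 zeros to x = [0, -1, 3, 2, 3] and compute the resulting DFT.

Original 5-point DFT: [7, -3.4271+3.2164i, -0.0729+3.3022i, -0.0729-3.3022i, -3.4271-3.2164i]
Zero-padded 9-point DFT provides frequency interpolation.

DFT_9([x, 0, ...]) = [7, -4.0642-5.0697i, -1.6946+3.6192i, -0.5000+0.8660i, 2.7588+3.4928i, 2.7588-3.4928i, -0.5000-0.8660i, -1.6946-3.6192i, -4.0642+5.0697i]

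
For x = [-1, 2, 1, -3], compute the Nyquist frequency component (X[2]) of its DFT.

X[2] = Σ(n=0 to 3) x[n] · ω_4^(2n) where ω_4 = e^(-2πi/4)
= (-1)·ω_4^0 + (2)·ω_4^2 + (1)·ω_4^4 + (-3)·ω_4^6

X[2] = 1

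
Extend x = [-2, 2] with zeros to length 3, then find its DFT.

Original 2-point DFT: [0, -4]
Zero-padded 3-point DFT provides frequency interpolation.

DFT_3([x, 0, ...]) = [0, -3.0000-1.7321i, -3.0000+1.7321i]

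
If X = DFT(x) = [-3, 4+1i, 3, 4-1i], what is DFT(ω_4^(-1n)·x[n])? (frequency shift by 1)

Modulation property: DFT(ω_4^(-1n)·x[n]) = X[(k-1) mod 4], so circularly shift X by 1 positions.

X[k-1] = [4-1i, -3, 4+1i, 3]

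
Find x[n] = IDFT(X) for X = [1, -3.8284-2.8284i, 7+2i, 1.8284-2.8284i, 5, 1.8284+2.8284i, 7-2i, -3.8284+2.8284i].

x[n] = (1/8) Σ(k=0 to 7) X[k] · e^(2πikn/8)

Computing each x[n]:
x[0] = 2
x[1] = -1
x[2] = -1
x[3] = 2
x[4] = 3
x[5] = -1
x[6] = -1
x[7] = -2

x = [2, -1, -1, 2, 3, -1, -1, -2]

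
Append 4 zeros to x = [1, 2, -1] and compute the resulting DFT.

Original 3-point DFT: [2, 0.5000-2.5981i, 0.5000+2.5981i]
Zero-padded 7-point DFT provides frequency interpolation.

DFT_7([x, 0, ...]) = [2, 2.4695-0.5887i, 1.4559-2.3837i, -1.4254-1.6496i, -1.4254+1.6496i, 1.4559+2.3837i, 2.4695+0.5887i]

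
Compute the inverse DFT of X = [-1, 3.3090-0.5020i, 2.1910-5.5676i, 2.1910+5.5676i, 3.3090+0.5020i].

x[n] = (1/5) Σ(k=0 to 4) X[k] · e^(2πikn/5)

Computing each x[n]:
x[0] = 2
x[1] = 1
x[2] = -3
x[3] = 1
x[4] = -2

x = [2, 1, -3, 1, -2]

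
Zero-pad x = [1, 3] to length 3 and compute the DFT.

Original 2-point DFT: [4, -2]
Zero-padded 3-point DFT provides frequency interpolation.

DFT_3([x, 0, ...]) = [4, -0.5000-2.5981i, -0.5000+2.5981i]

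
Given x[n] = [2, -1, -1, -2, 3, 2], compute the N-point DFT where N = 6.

X[k] = Σ(n=0 to 5) x[n] · ω_6^(nk)
where ω_6 = e^(-2πi/6)

Computing each X[k]:
X[0] = 3
X[1] = 3.5000+6.0622i
X[2] = -1.5000-0.8660i
X[3] = 5
X[4] = -1.5000+0.8660i
X[5] = 3.5000-6.0622i

X = [3, 3.5000+6.0622i, -1.5000-0.8660i, 5, -1.5000+0.8660i, 3.5000-6.0622i]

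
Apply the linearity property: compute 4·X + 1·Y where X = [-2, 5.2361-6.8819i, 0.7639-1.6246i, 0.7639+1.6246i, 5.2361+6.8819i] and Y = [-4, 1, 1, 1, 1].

By linearity: DFT(4x + 1y) = 4·DFT(x) + 1·DFT(y)
= 4·[-2, 5.2361-6.8819i, 0.7639-1.6246i, 0.7639+1.6246i, 5.2361+6.8819i] + 1·[-4, 1, 1, 1, 1]

Computing element-wise:
Z[0] = 4·(-2) + 1·(-4) = -12
Z[1] = 4·(5.2361-6.8819i) + 1·(1) = 21.9444-27.5276i
Z[2] = 4·(0.7639-1.6246i) + 1·(1) = 4.0556-6.4984i
Z[3] = 4·(0.7639+1.6246i) + 1·(1) = 4.0556+6.4984i
Z[4] = 4·(5.2361+6.8819i) + 1·(1) = 21.9444+27.5276i

DFT(4x + 1y) = 4·X + 1·Y = [-12, 21.9444-27.5276i, 4.0556-6.4984i, 4.0556+6.4984i, 21.9444+27.5276i]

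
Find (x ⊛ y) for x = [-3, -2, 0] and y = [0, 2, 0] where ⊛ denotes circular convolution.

(x ⊛ y)[n] = Σ(m=0 to 2) x[m] · y[(n-m) mod 3]

Computing each output sample:
(x ⊛ y)[0] = 0
(x ⊛ y)[1] = -6
(x ⊛ y)[2] = -4

x ⊛ y = [0, -6, -4]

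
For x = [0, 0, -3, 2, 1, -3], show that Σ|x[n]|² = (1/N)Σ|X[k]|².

Time domain:
Σ|x[n]|² = |0|² + |0|² + |-3|² + |2|² + |1|² + |-3|² = 23.0000

Frequency domain:
(1/6)Σ|X[k]|² = (1/6)(|-3|² + |-2.5000+0.8660i|² + |4.5000-6.0622i|² + |-1|² + |4.5000+6.0622i|² + |-2.5000-0.8660i|²) = (1/6)·138.0000 = 23.0000

Both sides agree, confirming Parseval's theorem.

Σ|x[n]|² = (1/N)Σ|X[k]|² = 23.0000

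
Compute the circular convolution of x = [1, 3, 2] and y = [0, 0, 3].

(x ⊛ y)[n] = Σ(m=0 to 2) x[m] · y[(n-m) mod 3]

Computing each output sample:
(x ⊛ y)[0] = 9
(x ⊛ y)[1] = 6
(x ⊛ y)[2] = 3

x ⊛ y = [9, 6, 3]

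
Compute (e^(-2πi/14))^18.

Since ω_14^14 = 1, powers reduce modulo 14.
18 mod 14 = 4
So ω_14^18 = ω_14^4 = e^(-2πi·4/14)

ω_14^18 = ω_14^4 = -0.2225-0.9749i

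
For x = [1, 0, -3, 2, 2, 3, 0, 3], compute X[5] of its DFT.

X[5] = Σ(n=0 to 7) x[n] · ω_8^(5n) where ω_8 = e^(-2πi/8)
= (1)·ω_8^0 + (0)·ω_8^5 + (-3)·ω_8^10 + (2)·ω_8^15 + (2)·ω_8^20 + (3)·ω_8^25 + (0)·ω_8^30 + (3)·ω_8^35

X[5] = 0.4142+0.1716i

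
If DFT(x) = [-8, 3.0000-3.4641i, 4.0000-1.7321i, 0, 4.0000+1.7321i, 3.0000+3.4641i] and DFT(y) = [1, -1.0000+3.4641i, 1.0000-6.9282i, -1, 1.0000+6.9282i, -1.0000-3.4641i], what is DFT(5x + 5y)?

By linearity: DFT(5x + 5y) = 5·DFT(x) + 5·DFT(y)
= 5·[-8, 3.0000-3.4641i, 4.0000-1.7321i, 0, 4.0000+1.7321i, 3.0000+3.4641i] + 5·[1, -1.0000+3.4641i, 1.0000-6.9282i, -1, 1.0000+6.9282i, -1.0000-3.4641i]

Computing element-wise:
Z[0] = 5·(-8) + 5·(1) = -35
Z[1] = 5·(3.0000-3.4641i) + 5·(-1.0000+3.4641i) = 10
Z[2] = 5·(4.0000-1.7321i) + 5·(1.0000-6.9282i) = 25.0000-43.3015i
Z[3] = 5·(0) + 5·(-1) = -5
Z[4] = 5·(4.0000+1.7321i) + 5·(1.0000+6.9282i) = 25.0000+43.3015i
Z[5] = 5·(3.0000+3.4641i) + 5·(-1.0000-3.4641i) = 10

DFT(5x + 5y) = 5·X + 5·Y = [-35, 10, 25.0000-43.3015i, -5, 25.0000+43.3015i, 10]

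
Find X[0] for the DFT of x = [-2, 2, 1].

X[0] = Σ(n=0 to 2) x[n] · ω_3^0 = Σ x[n]
= (-2) + (2) + (1)

X[0] = 1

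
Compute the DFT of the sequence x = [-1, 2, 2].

X[k] = Σ(n=0 to 2) x[n] · ω_3^(nk)
where ω_3 = e^(-2πi/3)

Computing each X[k]:
X[0] = 3
X[1] = -3
X[2] = -3

X = [3, -3, -3]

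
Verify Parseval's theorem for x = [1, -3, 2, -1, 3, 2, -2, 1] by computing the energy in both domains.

Time domain:
Σ|x[n]|² = |1|² + |-3|² + |2|² + |-1|² + |3|² + |2|² + |-2|² + |1|² = 33.0000

Frequency domain:
(1/8)Σ|X[k]|² = (1/8)(|3|² + |-4.1213+0.9497i|² + |4+1i|² + |0.1213+8.9497i|² + |5|² + |0.1213-8.9497i|² + |4-1i|² + |-4.1213-0.9497i|²) = (1/8)·264.0000 = 33.0000

Both sides agree, confirming Parseval's theorem.

Σ|x[n]|² = (1/N)Σ|X[k]|² = 33.0000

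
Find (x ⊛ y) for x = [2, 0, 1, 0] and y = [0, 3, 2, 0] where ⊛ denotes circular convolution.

(x ⊛ y)[n] = Σ(m=0 to 3) x[m] · y[(n-m) mod 4]

Computing each output sample:
(x ⊛ y)[0] = 2
(x ⊛ y)[1] = 6
(x ⊛ y)[2] = 4
(x ⊛ y)[3] = 3

x ⊛ y = [2, 6, 4, 3]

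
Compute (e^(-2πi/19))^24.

Since ω_19^19 = 1, powers reduce modulo 19.
24 mod 19 = 5
So ω_19^24 = ω_19^5 = e^(-2πi·5/19)

ω_19^24 = ω_19^5 = -0.0826-0.9966i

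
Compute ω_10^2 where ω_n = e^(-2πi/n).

ω_10^2 = e^(-2πi·2/10)
= cos(-2π·2/10) + i·sin(-2π·2/10)
= cos(-4π/10) + i·sin(-4π/10)

ω_10^2 = cos(-4π/10) + i·sin(-4π/10) = 0.3090-0.9511i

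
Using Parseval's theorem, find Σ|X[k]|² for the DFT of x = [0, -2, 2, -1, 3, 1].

Parseval: Σ|x[n]|² = (1/N)Σ|X[k]|², so Σ|X[k]|² = N·Σ|x[n]|² = 6·19.0000

Σ|X[k]|² = N·Σ|x[n]|² = 6·19.0000 = 114.0000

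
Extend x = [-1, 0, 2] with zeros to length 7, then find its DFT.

Original 3-point DFT: [1, -2.0000+1.7321i, -2.0000-1.7321i]
Zero-padded 7-point DFT provides frequency interpolation.

DFT_7([x, 0, ...]) = [1, -1.4450-1.9499i, -2.8019+0.8678i, 0.2470+1.5637i, 0.2470-1.5637i, -2.8019-0.8678i, -1.4450+1.9499i]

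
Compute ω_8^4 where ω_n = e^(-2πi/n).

ω_8^4 = e^(-2πi·4/8)
= cos(-2π·4/8) + i·sin(-2π·4/8)
= cos(-8π/8) + i·sin(-8π/8)

ω_8^4 = cos(-8π/8) + i·sin(-8π/8) = -1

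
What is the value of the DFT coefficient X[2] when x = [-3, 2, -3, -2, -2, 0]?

X[2] = Σ(n=0 to 5) x[n] · ω_6^(2n) where ω_6 = e^(-2πi/6)
= (-3)·ω_6^0 + (2)·ω_6^2 + (-3)·ω_6^4 + (-2)·ω_6^6 + (-2)·ω_6^8 + (0)·ω_6^10

X[2] = -3.5000-2.5981i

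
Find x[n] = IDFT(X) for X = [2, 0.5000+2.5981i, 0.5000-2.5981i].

x[n] = (1/3) Σ(k=0 to 2) X[k] · e^(2πikn/3)

Computing each x[n]:
x[0] = 1
x[1] = -1
x[2] = 2

x = [1, -1, 2]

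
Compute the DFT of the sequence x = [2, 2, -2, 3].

X[k] = Σ(n=0 to 3) x[n] · ω_4^(nk)
where ω_4 = e^(-2πi/4)

Computing each X[k]:
X[0] = 5
X[1] = 4+1i
X[2] = -5
X[3] = 4-1i

X = [5, 4+1i, -5, 4-1i]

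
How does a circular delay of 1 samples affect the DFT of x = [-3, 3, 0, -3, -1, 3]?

Time shift by 1: X_shifted[k] = ω_6^(1k) · X[k]
Shifted x = [3, -3, 3, 0, -3, -1]

DFT(x[n-1]) = [-1, 1.0000-3.4641i, 5.0000+6.9282i, 7, 5.0000-6.9282i, 1.0000+3.4641i]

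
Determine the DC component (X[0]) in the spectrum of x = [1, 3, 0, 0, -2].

X[0] = Σ(n=0 to 4) x[n] · ω_5^0 = Σ x[n]
= (1) + (3) + (0) + (0) + (-2)

X[0] = 2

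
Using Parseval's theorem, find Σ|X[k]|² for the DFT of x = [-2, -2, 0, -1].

Parseval: Σ|x[n]|² = (1/N)Σ|X[k]|², so Σ|X[k]|² = N·Σ|x[n]|² = 4·9.0000

Σ|X[k]|² = N·Σ|x[n]|² = 4·9.0000 = 36.0000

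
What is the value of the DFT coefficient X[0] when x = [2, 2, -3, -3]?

X[0] = Σ(n=0 to 3) x[n] · ω_4^0 = Σ x[n]
= (2) + (2) + (-3) + (-3)

X[0] = -2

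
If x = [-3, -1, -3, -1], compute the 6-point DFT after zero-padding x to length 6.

Original 4-point DFT: [-8, 0, -4, 0]
Zero-padded 6-point DFT provides frequency interpolation.

DFT_6([x, 0, ...]) = [-8, -1.0000+3.4641i, -2.0000-1.7321i, -4, -2.0000+1.7321i, -1.0000-3.4641i]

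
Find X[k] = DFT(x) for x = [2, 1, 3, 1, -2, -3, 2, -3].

X[k] = Σ(n=0 to 7) x[n] · ω_8^(nk)
where ω_8 = e^(-2πi/8)

Computing each X[k]:
X[0] = 1
X[1] = 4.0000-6.6569i
X[2] = -5
X[3] = 4.0000-4.6569i
X[4] = 9
X[5] = 4.0000+4.6569i
X[6] = -5
X[7] = 4.0000+6.6569i

X = [1, 4.0000-6.6569i, -5, 4.0000-4.6569i, 9, 4.0000+4.6569i, -5, 4.0000+6.6569i]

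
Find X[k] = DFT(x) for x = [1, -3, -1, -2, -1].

X[k] = Σ(n=0 to 4) x[n] · ω_5^(nk)
where ω_5 = e^(-2πi/5)

Computing each X[k]:
X[0] = -6
X[1] = 2.1910+1.3143i
X[2] = 3.3090+2.1266i
X[3] = 3.3090-2.1266i
X[4] = 2.1910-1.3143i

X = [-6, 2.1910+1.3143i, 3.3090+2.1266i, 3.3090-2.1266i, 2.1910-1.3143i]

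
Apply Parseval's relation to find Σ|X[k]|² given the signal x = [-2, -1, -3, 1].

Parseval: Σ|x[n]|² = (1/N)Σ|X[k]|², so Σ|X[k]|² = N·Σ|x[n]|² = 4·15.0000

Σ|X[k]|² = N·Σ|x[n]|² = 4·15.0000 = 60.0000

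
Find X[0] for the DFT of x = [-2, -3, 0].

X[0] = Σ(n=0 to 2) x[n] · ω_3^0 = Σ x[n]
= (-2) + (-3) + (0)

X[0] = -5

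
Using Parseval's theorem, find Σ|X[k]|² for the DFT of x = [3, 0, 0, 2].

Parseval: Σ|x[n]|² = (1/N)Σ|X[k]|², so Σ|X[k]|² = N·Σ|x[n]|² = 4·13.0000

Σ|X[k]|² = N·Σ|x[n]|² = 4·13.0000 = 52.0000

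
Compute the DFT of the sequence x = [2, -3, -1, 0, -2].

X[k] = Σ(n=0 to 4) x[n] · ω_5^(nk)
where ω_5 = e^(-2πi/5)

Computing each X[k]:
X[0] = -4
X[1] = 1.2639+1.5388i
X[2] = 5.7361-0.3633i
X[3] = 5.7361+0.3633i
X[4] = 1.2639-1.5388i

X = [-4, 1.2639+1.5388i, 5.7361-0.3633i, 5.7361+0.3633i, 1.2639-1.5388i]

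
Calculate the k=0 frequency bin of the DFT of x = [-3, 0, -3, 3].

X[0] = Σ(n=0 to 3) x[n] · ω_4^0 = Σ x[n]
= (-3) + (0) + (-3) + (3)

X[0] = -3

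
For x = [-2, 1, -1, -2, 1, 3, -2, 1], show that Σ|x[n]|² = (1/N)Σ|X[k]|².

Time domain:
Σ|x[n]|² = |-2|² + |1|² + |-1|² + |-2|² + |1|² + |3|² + |-2|² + |1|² = 25.0000

Frequency domain:
(1/8)Σ|X[k]|² = (1/8)(|-1|² + |-2.2929+2.5355i|² + |2-5i|² + |-3.7071+4.5355i|² + |-7|² + |-3.7071-4.5355i|² + |2+5i|² + |-2.2929-2.5355i|²) = (1/8)·200.0000 = 25.0000

Both sides agree, confirming Parseval's theorem.

Σ|x[n]|² = (1/N)Σ|X[k]|² = 25.0000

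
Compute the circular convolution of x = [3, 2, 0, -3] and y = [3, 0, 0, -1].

(x ⊛ y)[n] = Σ(m=0 to 3) x[m] · y[(n-m) mod 4]

Computing each output sample:
(x ⊛ y)[0] = 7
(x ⊛ y)[1] = 6
(x ⊛ y)[2] = 3
(x ⊛ y)[3] = -12

x ⊛ y = [7, 6, 3, -12]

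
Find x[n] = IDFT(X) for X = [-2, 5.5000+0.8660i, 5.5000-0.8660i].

x[n] = (1/3) Σ(k=0 to 2) X[k] · e^(2πikn/3)

Computing each x[n]:
x[0] = 3
x[1] = -3
x[2] = -2

x = [3, -3, -2]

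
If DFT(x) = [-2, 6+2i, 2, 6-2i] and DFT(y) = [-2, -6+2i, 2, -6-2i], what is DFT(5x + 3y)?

By linearity: DFT(5x + 3y) = 5·DFT(x) + 3·DFT(y)
= 5·[-2, 6+2i, 2, 6-2i] + 3·[-2, -6+2i, 2, -6-2i]

Computing element-wise:
Z[0] = 5·(-2) + 3·(-2) = -16
Z[1] = 5·(6+2i) + 3·(-6+2i) = 12+16i
Z[2] = 5·(2) + 3·(2) = 16
Z[3] = 5·(6-2i) + 3·(-6-2i) = 12-16i

DFT(5x + 3y) = 5·X + 3·Y = [-16, 12+16i, 16, 12-16i]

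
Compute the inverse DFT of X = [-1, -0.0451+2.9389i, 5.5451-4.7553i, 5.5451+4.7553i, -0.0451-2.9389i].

x[n] = (1/5) Σ(k=0 to 4) X[k] · e^(2πikn/5)

Computing each x[n]:
x[0] = 2
x[1] = -2
x[2] = -2
x[3] = 3
x[4] = -2

x = [2, -2, -2, 3, -2]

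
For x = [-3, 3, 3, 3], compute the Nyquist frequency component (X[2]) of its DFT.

X[2] = Σ(n=0 to 3) x[n] · ω_4^(2n) where ω_4 = e^(-2πi/4)
= (-3)·ω_4^0 + (3)·ω_4^2 + (3)·ω_4^4 + (3)·ω_4^6

X[2] = -6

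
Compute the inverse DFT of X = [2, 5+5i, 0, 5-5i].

x[n] = (1/4) Σ(k=0 to 3) X[k] · e^(2πikn/4)

Computing each x[n]:
x[0] = 3
x[1] = -2
x[2] = -2
x[3] = 3

x = [3, -2, -2, 3]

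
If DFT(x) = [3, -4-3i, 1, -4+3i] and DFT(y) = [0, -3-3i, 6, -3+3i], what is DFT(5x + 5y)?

By linearity: DFT(5x + 5y) = 5·DFT(x) + 5·DFT(y)
= 5·[3, -4-3i, 1, -4+3i] + 5·[0, -3-3i, 6, -3+3i]

Computing element-wise:
Z[0] = 5·(3) + 5·(0) = 15
Z[1] = 5·(-4-3i) + 5·(-3-3i) = -35-30i
Z[2] = 5·(1) + 5·(6) = 35
Z[3] = 5·(-4+3i) + 5·(-3+3i) = -35+30i

DFT(5x + 5y) = 5·X + 5·Y = [15, -35-30i, 35, -35+30i]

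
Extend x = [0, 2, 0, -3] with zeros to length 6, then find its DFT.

Original 4-point DFT: [-1, -5i, 1, 5i]
Zero-padded 6-point DFT provides frequency interpolation.

DFT_6([x, 0, ...]) = [-1, 4.0000-1.7321i, -4.0000-1.7321i, 1, -4.0000+1.7321i, 4.0000+1.7321i]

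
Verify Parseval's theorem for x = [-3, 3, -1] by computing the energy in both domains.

Time domain:
Σ|x[n]|² = |-3|² + |3|² + |-1|² = 19.0000

Frequency domain:
(1/3)Σ|X[k]|² = (1/3)(|-1|² + |-4.0000-3.4641i|² + |-4.0000+3.4641i|²) = (1/3)·57.0000 = 19.0000

Both sides agree, confirming Parseval's theorem.

Σ|x[n]|² = (1/N)Σ|X[k]|² = 19.0000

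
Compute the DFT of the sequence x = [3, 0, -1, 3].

X[k] = Σ(n=0 to 3) x[n] · ω_4^(nk)
where ω_4 = e^(-2πi/4)

Computing each X[k]:
X[0] = 5
X[1] = 4+3i
X[2] = -1
X[3] = 4-3i

X = [5, 4+3i, -1, 4-3i]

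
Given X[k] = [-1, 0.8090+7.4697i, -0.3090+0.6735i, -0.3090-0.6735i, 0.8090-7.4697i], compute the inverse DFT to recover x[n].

x[n] = (1/5) Σ(k=0 to 4) X[k] · e^(2πikn/5)

Computing each x[n]:
x[0] = 0
x[1] = -3
x[2] = -2
x[3] = 1
x[4] = 3

x = [0, -3, -2, 1, 3]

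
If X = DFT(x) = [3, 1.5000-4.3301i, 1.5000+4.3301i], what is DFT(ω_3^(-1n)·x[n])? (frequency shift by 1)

Modulation property: DFT(ω_3^(-1n)·x[n]) = X[(k-1) mod 3], so circularly shift X by 1 positions.

X[k-1] = [1.5000+4.3301i, 3, 1.5000-4.3301i]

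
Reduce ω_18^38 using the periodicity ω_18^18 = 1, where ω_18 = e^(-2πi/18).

Since ω_18^18 = 1, powers reduce modulo 18.
38 mod 18 = 2
So ω_18^38 = ω_18^2 = e^(-2πi·2/18)

ω_18^38 = ω_18^2 = 0.7660-0.6428i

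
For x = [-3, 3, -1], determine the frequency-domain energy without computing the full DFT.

Parseval: Σ|x[n]|² = (1/N)Σ|X[k]|², so Σ|X[k]|² = N·Σ|x[n]|² = 3·19.0000

Σ|X[k]|² = N·Σ|x[n]|² = 3·19.0000 = 57.0000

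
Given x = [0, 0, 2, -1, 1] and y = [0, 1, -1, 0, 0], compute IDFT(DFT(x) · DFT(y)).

(x ⊛ y)[n] = Σ(m=0 to 4) x[m] · y[(n-m) mod 5]

Computing each output sample:
(x ⊛ y)[0] = 2
(x ⊛ y)[1] = -1
(x ⊛ y)[2] = 0
(x ⊛ y)[3] = 2
(x ⊛ y)[4] = -3

x ⊛ y = [2, -1, 0, 2, -3]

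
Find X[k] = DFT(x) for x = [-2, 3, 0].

X[k] = Σ(n=0 to 2) x[n] · ω_3^(nk)
where ω_3 = e^(-2πi/3)

Computing each X[k]:
X[0] = 1
X[1] = -3.5000-2.5981i
X[2] = -3.5000+2.5981i

X = [1, -3.5000-2.5981i, -3.5000+2.5981i]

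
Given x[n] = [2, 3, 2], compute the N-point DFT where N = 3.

X[k] = Σ(n=0 to 2) x[n] · ω_3^(nk)
where ω_3 = e^(-2πi/3)

Computing each X[k]:
X[0] = 7
X[1] = -0.5000-0.8660i
X[2] = -0.5000+0.8660i

X = [7, -0.5000-0.8660i, -0.5000+0.8660i]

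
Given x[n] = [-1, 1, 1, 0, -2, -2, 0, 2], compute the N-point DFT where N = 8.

X[k] = Σ(n=0 to 7) x[n] · ω_8^(nk)
where ω_8 = e^(-2πi/8)

Computing each X[k]:
X[0] = -1
X[1] = 4.5355-1.7071i
X[2] = -4+3i
X[3] = -2.5355+0.2929i
X[4] = -3
X[5] = -2.5355-0.2929i
X[6] = -4-3i
X[7] = 4.5355+1.7071i

X = [-1, 4.5355-1.7071i, -4+3i, -2.5355+0.2929i, -3, -2.5355-0.2929i, -4-3i, 4.5355+1.7071i]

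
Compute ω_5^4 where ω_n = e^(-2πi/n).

ω_5^4 = e^(-2πi·4/5)
= cos(-2π·4/5) + i·sin(-2π·4/5)
= cos(-8π/5) + i·sin(-8π/5)

ω_5^4 = cos(-8π/5) + i·sin(-8π/5) = 0.3090+0.9511i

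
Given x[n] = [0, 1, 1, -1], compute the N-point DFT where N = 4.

X[k] = Σ(n=0 to 3) x[n] · ω_4^(nk)
where ω_4 = e^(-2πi/4)

Computing each X[k]:
X[0] = 1
X[1] = -1-2i
X[2] = 1
X[3] = -1+2i

X = [1, -1-2i, 1, -1+2i]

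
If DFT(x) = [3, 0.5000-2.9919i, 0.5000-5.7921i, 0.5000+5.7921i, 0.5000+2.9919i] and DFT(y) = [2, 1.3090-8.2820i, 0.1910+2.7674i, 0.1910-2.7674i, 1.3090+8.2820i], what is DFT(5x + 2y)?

By linearity: DFT(5x + 2y) = 5·DFT(x) + 2·DFT(y)
= 5·[3, 0.5000-2.9919i, 0.5000-5.7921i, 0.5000+5.7921i, 0.5000+2.9919i] + 2·[2, 1.3090-8.2820i, 0.1910+2.7674i, 0.1910-2.7674i, 1.3090+8.2820i]

Computing element-wise:
Z[0] = 5·(3) + 2·(2) = 19
Z[1] = 5·(0.5000-2.9919i) + 2·(1.3090-8.2820i) = 5.1180-31.5235i
Z[2] = 5·(0.5000-5.7921i) + 2·(0.1910+2.7674i) = 2.8820-23.4257i
Z[3] = 5·(0.5000+5.7921i) + 2·(0.1910-2.7674i) = 2.8820+23.4257i
Z[4] = 5·(0.5000+2.9919i) + 2·(1.3090+8.2820i) = 5.1180+31.5235i

DFT(5x + 2y) = 5·X + 2·Y = [19, 5.1180-31.5235i, 2.8820-23.4257i, 2.8820+23.4257i, 5.1180+31.5235i]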